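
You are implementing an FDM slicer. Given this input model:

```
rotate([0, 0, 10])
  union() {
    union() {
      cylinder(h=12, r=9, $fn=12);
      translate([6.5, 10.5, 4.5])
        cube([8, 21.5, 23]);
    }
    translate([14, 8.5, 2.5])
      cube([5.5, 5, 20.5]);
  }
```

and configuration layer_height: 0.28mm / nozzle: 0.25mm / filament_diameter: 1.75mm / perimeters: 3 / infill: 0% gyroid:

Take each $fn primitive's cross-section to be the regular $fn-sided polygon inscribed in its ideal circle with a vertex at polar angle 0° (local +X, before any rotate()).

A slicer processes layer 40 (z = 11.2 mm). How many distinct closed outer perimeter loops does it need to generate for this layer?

2

At z = 11.2 mm: the r=9 cylinder contributes a regular 12-gon of circumradius 9; the cube at (6.5, 10.5) (footprint 8×21.5) is included at this height; Taking the union: the 2 present regions are separate (no shared area or edge), so areas and boundary lengths simply add and each stays a separate island — 2 connected regions; the 5.5×5 cube at (14, 8.5) contributes its full rectangle; Combining (union): the regions partially overlap (shared area 1.50 mm²), so overlapping operands fuse into one piece — 2 connected regions; (whole slice rotated 10° about Z — lengths, areas and connectivity unchanged). The result has 2 disconnected regions.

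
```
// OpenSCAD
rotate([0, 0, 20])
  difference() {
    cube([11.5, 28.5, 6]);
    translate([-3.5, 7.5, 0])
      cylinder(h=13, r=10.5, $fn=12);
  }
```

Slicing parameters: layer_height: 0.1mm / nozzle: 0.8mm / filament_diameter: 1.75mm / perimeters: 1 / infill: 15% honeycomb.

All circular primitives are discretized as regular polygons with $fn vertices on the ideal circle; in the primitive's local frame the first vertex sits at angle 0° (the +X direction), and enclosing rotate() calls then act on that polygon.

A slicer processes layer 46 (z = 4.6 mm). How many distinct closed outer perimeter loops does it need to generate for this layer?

1

At z = 4.6 mm: the cube (footprint 11.5×28.5) is included at this height; the r=10.5 cylinder at (-3.5, 7.5) contributes a regular 12-gon of circumradius 10.5; After the difference (first − rest): starting from the 11.5×28.5 cube, the r=10.5 cylinder at (-3.5, 7.5) partially overlaps it — only the 90.69 mm² overlap (of its 330.75 mm²) is removed, clipping the outline — 1 connected region; (whole slice rotated 20° about Z — lengths, areas and connectivity unchanged). The result has 1 disconnected region.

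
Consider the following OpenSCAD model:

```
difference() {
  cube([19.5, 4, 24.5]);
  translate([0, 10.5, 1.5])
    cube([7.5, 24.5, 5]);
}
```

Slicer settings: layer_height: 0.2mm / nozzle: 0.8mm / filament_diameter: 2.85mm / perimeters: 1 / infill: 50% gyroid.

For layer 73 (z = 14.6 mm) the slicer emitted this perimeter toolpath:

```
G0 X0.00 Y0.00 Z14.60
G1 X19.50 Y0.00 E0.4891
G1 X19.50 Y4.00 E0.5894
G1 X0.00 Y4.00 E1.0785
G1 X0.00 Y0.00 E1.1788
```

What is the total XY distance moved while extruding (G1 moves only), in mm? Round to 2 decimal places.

47.00 mm

Sum the Euclidean lengths of each G1 segment: total = 47.00 mm.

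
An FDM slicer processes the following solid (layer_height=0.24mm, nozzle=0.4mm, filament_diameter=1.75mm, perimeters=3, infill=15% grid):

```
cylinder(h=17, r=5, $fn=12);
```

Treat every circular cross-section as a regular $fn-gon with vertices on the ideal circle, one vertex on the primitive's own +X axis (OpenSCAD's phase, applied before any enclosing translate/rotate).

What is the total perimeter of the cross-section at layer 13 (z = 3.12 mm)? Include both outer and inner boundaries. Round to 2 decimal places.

31.06 mm

At z = 3.12 mm: the cylinder: section is a regular 12-gon, circumradius r=5 (perimeter = 2·12·5.000·sin(180°/12) = 31.06 mm). Overall, the cross-section is a single solid region. Total boundary length (outer) = 31.06 mm.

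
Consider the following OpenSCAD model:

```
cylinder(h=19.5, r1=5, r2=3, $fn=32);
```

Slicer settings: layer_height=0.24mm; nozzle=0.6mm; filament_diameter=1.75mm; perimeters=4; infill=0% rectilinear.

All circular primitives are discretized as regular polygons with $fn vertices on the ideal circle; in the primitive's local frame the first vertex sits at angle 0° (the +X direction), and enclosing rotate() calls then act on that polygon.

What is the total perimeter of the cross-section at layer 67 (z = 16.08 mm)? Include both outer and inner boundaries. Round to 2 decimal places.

21.02 mm

At z = 16.08 mm: the cone (r1=5→r2=3) has section circumradius 3.351 here — a regular 32-gon (perimeter = 2·32·3.351·sin(180°/32) = 21.02 mm). Overall, the cross-section is a single solid region. Total boundary length (outer) = 21.02 mm.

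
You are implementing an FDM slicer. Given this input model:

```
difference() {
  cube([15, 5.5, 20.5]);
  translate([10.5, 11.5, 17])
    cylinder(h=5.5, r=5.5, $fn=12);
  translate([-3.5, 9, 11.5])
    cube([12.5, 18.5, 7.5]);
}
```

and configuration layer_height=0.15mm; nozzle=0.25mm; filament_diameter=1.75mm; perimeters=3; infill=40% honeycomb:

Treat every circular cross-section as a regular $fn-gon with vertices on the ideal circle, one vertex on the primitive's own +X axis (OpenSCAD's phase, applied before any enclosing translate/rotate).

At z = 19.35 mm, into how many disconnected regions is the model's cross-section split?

1

At z = 19.35 mm: the cube (footprint 15×5.5) is included at this height; the r=5.5 cylinder at (10.5, 11.5) contributes a regular 12-gon of circumradius 5.5; the cube at (-3.5, 9) does not reach this height (z outside [11.5, 19]); Taking the first minus the rest: starting from the 15×5.5 cube, the r=5.5 cylinder at (10.5, 11.5) misses the remaining region (no effect) — 1 connected region. The result has 1 disconnected region.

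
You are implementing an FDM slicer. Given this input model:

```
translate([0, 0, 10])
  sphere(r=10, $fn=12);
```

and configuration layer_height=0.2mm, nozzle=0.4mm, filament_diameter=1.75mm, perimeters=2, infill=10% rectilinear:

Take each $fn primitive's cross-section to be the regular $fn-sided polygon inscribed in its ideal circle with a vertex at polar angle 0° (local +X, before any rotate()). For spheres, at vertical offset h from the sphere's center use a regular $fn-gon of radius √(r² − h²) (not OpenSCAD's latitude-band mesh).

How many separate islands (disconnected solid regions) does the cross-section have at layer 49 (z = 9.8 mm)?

1

At z = 9.8 mm: the sphere: section is a regular 12-gon, circumradius = √(r²−h²) = √(10²−0.2²) = 9.998. Overall, the cross-section is a single solid region. Island count = 1.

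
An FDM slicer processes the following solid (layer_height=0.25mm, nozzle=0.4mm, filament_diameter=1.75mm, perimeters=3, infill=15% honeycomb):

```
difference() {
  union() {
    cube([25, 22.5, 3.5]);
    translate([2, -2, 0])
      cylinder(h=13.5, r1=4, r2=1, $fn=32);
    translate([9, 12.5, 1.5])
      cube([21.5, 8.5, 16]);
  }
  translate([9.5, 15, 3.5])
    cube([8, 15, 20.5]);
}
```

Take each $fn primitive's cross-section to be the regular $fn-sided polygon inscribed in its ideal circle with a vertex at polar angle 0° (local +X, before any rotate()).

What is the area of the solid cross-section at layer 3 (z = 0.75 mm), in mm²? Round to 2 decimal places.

At z = 0.75 mm: the cube (footprint 25×22.5) is included at this height (area 562.50 mm²); the cone at (2, -2) contributes a regular 32-gon of circumradius 3.833 (interpolated between r1=4 and r2=1 at t=0.056) (area = (32/2)·3.833²·sin(360°/32) = 45.87 mm²); the cube at (9, 12.5) is absent (z outside [1.5, 17.5]); Merging all regions: the regions partially overlap — summed areas 608.37 mm² minus the doubly-counted overlap 7.47 mm² gives 600.90 mm² — area = 600.90 mm²; the cube at (9.5, 15) is absent (z outside [3.5, 24]); Subtracting the remaining from the first: none of the subtracted shapes is present at this height, so that combined region is unchanged — area = 600.90 mm². Overall, the cross-section is a single solid region. Net area = 600.90 mm².

600.90 mm²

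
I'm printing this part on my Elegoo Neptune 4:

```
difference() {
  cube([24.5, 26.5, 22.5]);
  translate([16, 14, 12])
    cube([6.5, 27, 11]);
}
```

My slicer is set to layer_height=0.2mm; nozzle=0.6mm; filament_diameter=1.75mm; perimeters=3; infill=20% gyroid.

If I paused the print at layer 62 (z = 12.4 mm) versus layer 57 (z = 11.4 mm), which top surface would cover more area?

layer 57 (z = 11.4 mm)

Layer 62 (z = 12.4): the cube is present — its section is the full 24.5×26.5 rectangle (area 649.25 mm²); the 6.5×27 cube at (16, 14) contributes its full rectangle (area 175.50 mm²); Taking the first minus the rest: starting from the 24.5×26.5 cube (649.25 mm²), the 6.5×27 cube at (16, 14) partially overlaps it — only the 81.25 mm² overlap (of its 175.50 mm²) is removed, clipping the outline — area = 568.00 mm². So its area = 568.00 mm². Layer 57 (z = 11.4): the 24.5×26.5 cube contributes its full rectangle (area 649.25 mm²); the cube at (16, 14) is not intersected at this z (z outside [12, 23]); After the difference (first − rest): none of the subtracted shapes is present at this height, so the 24.5×26.5 cube is unchanged — area = 649.25 mm². So its area = 649.25 mm². Layer 57 is larger (649.25 vs 568.00 mm²).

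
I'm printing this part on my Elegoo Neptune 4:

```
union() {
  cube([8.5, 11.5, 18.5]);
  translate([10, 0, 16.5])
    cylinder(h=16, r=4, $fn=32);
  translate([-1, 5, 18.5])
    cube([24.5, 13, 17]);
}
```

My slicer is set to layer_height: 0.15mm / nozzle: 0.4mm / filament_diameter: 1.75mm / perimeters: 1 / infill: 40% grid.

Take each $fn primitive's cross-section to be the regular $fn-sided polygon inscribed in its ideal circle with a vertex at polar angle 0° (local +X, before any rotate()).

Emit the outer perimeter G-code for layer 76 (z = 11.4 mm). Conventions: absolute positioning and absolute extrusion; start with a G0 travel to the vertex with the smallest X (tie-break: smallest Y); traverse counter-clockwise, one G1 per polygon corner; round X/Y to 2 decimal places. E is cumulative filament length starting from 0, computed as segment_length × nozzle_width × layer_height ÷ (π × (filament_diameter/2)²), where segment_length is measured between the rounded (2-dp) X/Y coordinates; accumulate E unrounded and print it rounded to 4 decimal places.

G0 X0.00 Y0.00 Z11.40
G1 X8.50 Y0.00 E0.2120
G1 X8.50 Y11.50 E0.4989
G1 X0.00 Y11.50 E0.7109
G1 X0.00 Y0.00 E0.9978

At z = 11.4 mm: the cube (footprint 8.5×11.5) is included at this height; the cylinder at (10, 0) does not reach this height (z outside [16.5, 32.5]); the cube at (-1, 5) does not reach this height (z outside [18.5, 35.5]); Merging all regions: only the 8.5×11.5 cube is present, so the union is just that shape — 1 connected region. The outline is a single polygon with 4 vertices. Extrusion per mm of travel: 0.4 × 0.15 / (π × 0.875²) = 0.024945. Accumulating E over each segment gives final E = 0.9978.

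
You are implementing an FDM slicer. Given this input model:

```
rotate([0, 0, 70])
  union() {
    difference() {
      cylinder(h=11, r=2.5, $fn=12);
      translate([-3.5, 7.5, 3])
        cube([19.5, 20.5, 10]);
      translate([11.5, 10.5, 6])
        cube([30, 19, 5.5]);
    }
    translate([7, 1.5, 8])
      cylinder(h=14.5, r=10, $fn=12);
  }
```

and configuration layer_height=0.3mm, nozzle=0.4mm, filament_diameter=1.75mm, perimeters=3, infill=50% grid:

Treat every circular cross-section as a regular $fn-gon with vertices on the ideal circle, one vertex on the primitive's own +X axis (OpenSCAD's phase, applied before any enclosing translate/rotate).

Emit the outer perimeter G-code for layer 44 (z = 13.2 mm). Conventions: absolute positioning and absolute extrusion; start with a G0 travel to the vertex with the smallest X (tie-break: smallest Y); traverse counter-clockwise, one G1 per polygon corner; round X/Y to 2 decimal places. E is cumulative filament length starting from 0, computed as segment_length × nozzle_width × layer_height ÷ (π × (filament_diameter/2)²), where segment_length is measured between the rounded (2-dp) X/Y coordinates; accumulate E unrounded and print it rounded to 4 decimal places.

At z = 13.2 mm: the cylinder does not reach this height (z outside [0, 11]); the cube at (-3.5, 7.5) is not intersected at this z (z outside [3, 13]); the cube at (11.5, 10.5) is not intersected at this z (z outside [6, 11.5]); Subtracting the remaining from the first: the first operand is absent here, so nothing remains; the cylinder at (7, 1.5): section is a regular 12-gon, circumradius r=10; Taking the union: only the r=10 cylinder at (7, 1.5) is present, so the union is just that shape — 1 connected region; (whole slice rotated 70° about Z — lengths, areas and connectivity unchanged). The outline is a single polygon with 12 vertices. Extrusion per mm of travel: 0.4 × 0.3 / (π × 0.875²) = 0.049890. Accumulating E over each segment gives final E = 3.0992.

G0 X-8.86 Y5.35 Z13.20
G1 X-6.68 Y0.66 E0.2580
G1 X-2.44 Y-2.31 E0.5163
G1 X2.72 Y-2.76 E0.7747
G1 X7.41 Y-0.57 E1.0329
G1 X10.38 Y3.67 E1.2912
G1 X10.83 Y8.83 E1.5496
G1 X8.65 Y13.52 E1.8076
G1 X4.40 Y16.49 E2.0663
G1 X-0.75 Y16.94 E2.3242
G1 X-5.44 Y14.75 E2.5825
G1 X-8.41 Y10.51 E2.8407
G1 X-8.86 Y5.35 E3.0992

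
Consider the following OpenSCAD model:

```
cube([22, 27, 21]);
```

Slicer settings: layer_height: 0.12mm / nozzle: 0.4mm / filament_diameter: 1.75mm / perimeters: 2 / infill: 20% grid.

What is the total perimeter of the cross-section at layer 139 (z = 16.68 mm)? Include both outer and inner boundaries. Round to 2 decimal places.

98.00 mm

At z = 16.68 mm: the 22×27 cube contributes its full rectangle (perimeter 98.00 mm). Overall, the cross-section is a single solid region. Total boundary length (outer) = 98.00 mm.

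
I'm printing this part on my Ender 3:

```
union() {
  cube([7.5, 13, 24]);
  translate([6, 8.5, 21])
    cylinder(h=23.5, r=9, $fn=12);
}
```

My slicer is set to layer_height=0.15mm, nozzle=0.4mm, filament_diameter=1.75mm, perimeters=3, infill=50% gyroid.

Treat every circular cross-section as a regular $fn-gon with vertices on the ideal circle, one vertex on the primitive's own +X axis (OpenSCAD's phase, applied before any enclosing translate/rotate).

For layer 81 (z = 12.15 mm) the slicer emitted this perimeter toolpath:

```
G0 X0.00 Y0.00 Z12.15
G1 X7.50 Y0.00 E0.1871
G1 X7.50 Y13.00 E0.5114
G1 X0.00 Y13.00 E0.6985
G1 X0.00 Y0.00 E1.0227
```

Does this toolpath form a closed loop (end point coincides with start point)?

yes

Start point (G0): (0.00, 0.00). End point (last G1): the path returns to the start — closed.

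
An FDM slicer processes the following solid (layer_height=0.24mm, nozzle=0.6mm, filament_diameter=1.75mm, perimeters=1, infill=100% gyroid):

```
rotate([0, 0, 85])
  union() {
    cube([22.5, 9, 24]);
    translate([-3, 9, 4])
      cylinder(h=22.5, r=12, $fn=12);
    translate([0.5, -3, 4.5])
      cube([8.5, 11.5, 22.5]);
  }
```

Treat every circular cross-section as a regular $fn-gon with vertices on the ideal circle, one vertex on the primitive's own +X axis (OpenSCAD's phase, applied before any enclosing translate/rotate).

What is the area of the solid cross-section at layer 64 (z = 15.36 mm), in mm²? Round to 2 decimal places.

At z = 15.36 mm: the cube is present — its section is the full 22.5×9 rectangle (area 202.50 mm²); the r=12 cylinder at (-3, 9) gives a regular 12-gon of circumradius 12 (constant along its height) (area = (12/2)·12.000²·sin(360°/12) = 432.00 mm²); the 8.5×11.5 cube at (0.5, -3) contributes its full rectangle (area 97.75 mm²); Taking the union: the regions partially overlap — summed areas 732.25 mm² minus the doubly-counted overlap 144.39 mm² gives 587.86 mm² — area = 587.86 mm²; (rotated 85° about Z; rotation is an isometry so areas/perimeters/island counts are preserved). Overall, the cross-section is a single solid region. Net area = 587.86 mm².

587.86 mm²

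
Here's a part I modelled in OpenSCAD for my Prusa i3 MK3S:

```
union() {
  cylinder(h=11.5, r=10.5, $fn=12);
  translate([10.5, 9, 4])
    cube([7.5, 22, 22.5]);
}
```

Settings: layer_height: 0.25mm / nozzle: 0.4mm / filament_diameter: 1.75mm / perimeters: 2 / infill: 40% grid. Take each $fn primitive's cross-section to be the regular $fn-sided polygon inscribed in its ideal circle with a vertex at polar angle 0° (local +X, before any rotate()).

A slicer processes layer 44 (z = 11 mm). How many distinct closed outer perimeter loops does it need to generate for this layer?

At z = 11 mm: the cylinder: section is a regular 12-gon, circumradius r=10.5; the 7.5×22 cube at (10.5, 9) contributes its full rectangle; Combining (union): the 2 present regions are separate (no shared area or edge), so areas and boundary lengths simply add and each stays a separate island — 2 connected regions. The result has 2 disconnected regions.

2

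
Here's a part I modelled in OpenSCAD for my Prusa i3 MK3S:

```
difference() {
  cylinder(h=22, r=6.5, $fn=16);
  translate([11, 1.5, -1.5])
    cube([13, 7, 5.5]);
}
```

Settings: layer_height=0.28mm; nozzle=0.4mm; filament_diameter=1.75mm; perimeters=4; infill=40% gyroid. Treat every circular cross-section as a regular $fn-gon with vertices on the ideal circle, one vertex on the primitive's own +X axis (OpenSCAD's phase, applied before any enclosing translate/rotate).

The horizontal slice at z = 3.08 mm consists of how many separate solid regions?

1

At z = 3.08 mm: the r=6.5 cylinder gives a regular 16-gon of circumradius 6.5 (constant along its height); the 13×7 cube at (11, 1.5) contributes its full rectangle; Taking the first minus the rest: starting from the r=6.5 cylinder, the 13×7 cube at (11, 1.5) misses the remaining region (no effect) — 1 connected region. The result has 1 disconnected region.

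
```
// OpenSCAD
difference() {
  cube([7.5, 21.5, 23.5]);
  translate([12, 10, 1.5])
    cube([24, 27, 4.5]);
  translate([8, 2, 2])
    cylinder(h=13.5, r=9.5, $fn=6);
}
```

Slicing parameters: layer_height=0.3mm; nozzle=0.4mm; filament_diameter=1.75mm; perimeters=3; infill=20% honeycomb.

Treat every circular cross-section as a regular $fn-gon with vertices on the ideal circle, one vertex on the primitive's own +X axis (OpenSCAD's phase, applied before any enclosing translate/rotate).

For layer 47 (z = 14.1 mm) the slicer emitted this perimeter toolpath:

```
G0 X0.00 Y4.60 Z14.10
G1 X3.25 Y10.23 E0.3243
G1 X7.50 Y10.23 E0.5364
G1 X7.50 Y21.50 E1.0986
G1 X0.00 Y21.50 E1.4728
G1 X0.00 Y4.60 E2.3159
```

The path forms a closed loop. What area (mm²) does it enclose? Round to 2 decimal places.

93.67 mm²

Apply the shoelace formula to the sequence of (X, Y) vertices; enclosed area = 93.67 mm².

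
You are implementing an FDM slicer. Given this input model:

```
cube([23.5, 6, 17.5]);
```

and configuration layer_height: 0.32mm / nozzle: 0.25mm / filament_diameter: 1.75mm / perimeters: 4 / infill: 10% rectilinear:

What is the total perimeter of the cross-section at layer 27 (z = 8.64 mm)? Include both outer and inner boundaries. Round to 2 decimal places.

59.00 mm

At z = 8.64 mm: the cube is present — its section is the full 23.5×6 rectangle (perimeter 59.00 mm). Overall, the cross-section is a single solid region. Total boundary length (outer) = 59.00 mm.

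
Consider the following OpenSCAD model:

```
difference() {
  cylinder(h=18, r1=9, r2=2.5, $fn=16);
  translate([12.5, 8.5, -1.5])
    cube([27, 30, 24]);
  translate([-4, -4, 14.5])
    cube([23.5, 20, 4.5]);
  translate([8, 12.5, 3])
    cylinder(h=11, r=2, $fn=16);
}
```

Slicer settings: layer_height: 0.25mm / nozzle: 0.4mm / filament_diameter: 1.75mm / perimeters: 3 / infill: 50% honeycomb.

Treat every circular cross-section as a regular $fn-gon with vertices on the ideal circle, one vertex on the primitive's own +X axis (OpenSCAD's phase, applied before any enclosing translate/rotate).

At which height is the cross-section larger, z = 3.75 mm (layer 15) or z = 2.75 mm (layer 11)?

Layer 15 (z = 3.75): the cone contributes a regular 16-gon of circumradius 7.646 (interpolated between r1=9 and r2=2.5 at t=0.208) (area = (16/2)·7.646²·sin(360°/16) = 178.97 mm²); the cube at (12.5, 8.5) (footprint 27×30) is included at this height (area 810.00 mm²); the cube at (-4, -4) is not intersected at this z (z outside [14.5, 19]); the cylinder at (8, 12.5): section is a regular 16-gon, circumradius r=2 (area = (16/2)·2.000²·sin(360°/16) = 12.25 mm²); Subtracting the remaining from the first: starting from the cone (178.97 mm²), the 27×30 cube at (12.5, 8.5) misses the remaining region (no effect); the r=2 cylinder at (8, 12.5) misses the remaining region (no effect) — area = 178.97 mm². So its area = 178.97 mm². Layer 11 (z = 2.75): the cone contributes a regular 16-gon of circumradius 8.007 (interpolated between r1=9 and r2=2.5 at t=0.153) (area = (16/2)·8.007²·sin(360°/16) = 196.27 mm²); the cube at (12.5, 8.5) is present — its section is the full 27×30 rectangle (area 810.00 mm²); the cube at (-4, -4) is not intersected at this z (z outside [14.5, 19]); the cylinder at (8, 12.5) does not reach this height (z outside [3, 14]); Taking the first minus the rest: starting from the cone (196.27 mm²), the 27×30 cube at (12.5, 8.5) misses the remaining region (no effect) — area = 196.27 mm². So its area = 196.27 mm². Layer 11 is larger (196.27 vs 178.97 mm²).

layer 11 (z = 2.75 mm)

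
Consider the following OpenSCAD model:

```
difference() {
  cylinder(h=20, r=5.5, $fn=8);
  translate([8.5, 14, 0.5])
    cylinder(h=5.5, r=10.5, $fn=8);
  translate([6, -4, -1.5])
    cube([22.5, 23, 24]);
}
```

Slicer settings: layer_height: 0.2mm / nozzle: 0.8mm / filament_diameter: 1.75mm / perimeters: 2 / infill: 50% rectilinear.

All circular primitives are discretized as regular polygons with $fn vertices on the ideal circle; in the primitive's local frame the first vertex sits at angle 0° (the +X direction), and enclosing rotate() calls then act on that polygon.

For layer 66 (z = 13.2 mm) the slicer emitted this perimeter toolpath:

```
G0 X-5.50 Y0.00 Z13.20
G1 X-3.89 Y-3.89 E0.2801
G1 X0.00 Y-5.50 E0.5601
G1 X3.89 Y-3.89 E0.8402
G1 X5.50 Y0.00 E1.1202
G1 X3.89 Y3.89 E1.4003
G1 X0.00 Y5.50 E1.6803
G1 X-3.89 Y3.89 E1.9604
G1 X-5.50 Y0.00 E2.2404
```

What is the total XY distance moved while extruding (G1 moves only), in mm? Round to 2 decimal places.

33.68 mm

Sum the Euclidean lengths of each G1 segment: total = 33.68 mm.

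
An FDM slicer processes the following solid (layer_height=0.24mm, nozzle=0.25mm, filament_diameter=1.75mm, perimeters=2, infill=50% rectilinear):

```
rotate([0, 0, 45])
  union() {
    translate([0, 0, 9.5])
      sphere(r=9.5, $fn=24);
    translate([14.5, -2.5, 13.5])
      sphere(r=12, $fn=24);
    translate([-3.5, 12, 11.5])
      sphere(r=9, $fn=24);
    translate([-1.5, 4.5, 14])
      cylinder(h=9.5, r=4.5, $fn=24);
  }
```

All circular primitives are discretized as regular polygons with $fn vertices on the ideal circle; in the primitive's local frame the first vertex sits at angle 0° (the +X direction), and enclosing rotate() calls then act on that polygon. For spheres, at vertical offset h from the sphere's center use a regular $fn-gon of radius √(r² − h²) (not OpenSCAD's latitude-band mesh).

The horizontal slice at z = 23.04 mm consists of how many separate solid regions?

At z = 23.04 mm: the sphere is absent (|z−center|=13.540 > r=9.5); the sphere at (14.5, -2.5): section is a regular 24-gon, circumradius = √(r²−h²) = √(12²−9.54²) = 7.279; the sphere at (-3.5, 12) is not intersected at this z (|z−center|=11.540 > r=9); the r=4.5 cylinder at (-1.5, 4.5) gives a regular 24-gon of circumradius 4.5 (constant along its height); Merging all regions: the 2 present regions are separate (no shared area or edge), so areas and boundary lengths simply add and each stays a separate island — 2 connected regions; (rotated 45° about Z; rotation is an isometry so areas/perimeters/island counts are preserved). The result has 2 disconnected regions.

2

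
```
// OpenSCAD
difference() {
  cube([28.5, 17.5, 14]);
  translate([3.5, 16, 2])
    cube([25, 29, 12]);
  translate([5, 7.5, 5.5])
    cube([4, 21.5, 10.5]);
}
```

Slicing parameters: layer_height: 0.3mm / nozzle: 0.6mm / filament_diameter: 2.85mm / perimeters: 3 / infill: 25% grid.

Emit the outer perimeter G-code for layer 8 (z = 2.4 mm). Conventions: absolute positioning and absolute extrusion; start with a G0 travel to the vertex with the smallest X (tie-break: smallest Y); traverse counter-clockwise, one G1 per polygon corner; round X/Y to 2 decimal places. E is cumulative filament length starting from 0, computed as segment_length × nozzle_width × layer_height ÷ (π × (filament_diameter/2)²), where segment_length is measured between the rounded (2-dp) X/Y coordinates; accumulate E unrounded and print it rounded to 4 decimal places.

At z = 2.4 mm: the cube (footprint 28.5×17.5) is included at this height; the 25×29 cube at (3.5, 16) contributes its full rectangle; the cube at (5, 7.5) does not reach this height (z outside [5.5, 16]); Taking the first minus the rest: starting from the 28.5×17.5 cube, the 25×29 cube at (3.5, 16) partially overlaps it — only the 37.50 mm² overlap (of its 725.00 mm²) is removed, clipping the outline — 1 connected region. The outline is a single polygon with 6 vertices. Extrusion per mm of travel: 0.6 × 0.3 / (π × 1.425²) = 0.028216. Accumulating E over each segment gives final E = 2.5959.

G0 X0.00 Y0.00 Z2.40
G1 X28.50 Y0.00 E0.8042
G1 X28.50 Y16.00 E1.2556
G1 X3.50 Y16.00 E1.9610
G1 X3.50 Y17.50 E2.0033
G1 X0.00 Y17.50 E2.1021
G1 X0.00 Y0.00 E2.5959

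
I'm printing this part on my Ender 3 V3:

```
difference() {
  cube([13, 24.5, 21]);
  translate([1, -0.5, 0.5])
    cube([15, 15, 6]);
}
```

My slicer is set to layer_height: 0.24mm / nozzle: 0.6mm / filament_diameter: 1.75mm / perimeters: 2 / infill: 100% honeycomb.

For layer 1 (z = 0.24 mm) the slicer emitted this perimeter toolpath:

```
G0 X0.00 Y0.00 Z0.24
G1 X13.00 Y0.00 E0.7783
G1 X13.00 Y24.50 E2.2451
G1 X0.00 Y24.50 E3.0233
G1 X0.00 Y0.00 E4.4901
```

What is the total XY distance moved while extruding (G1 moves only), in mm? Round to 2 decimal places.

75.00 mm

Sum the Euclidean lengths of each G1 segment: total = 75.00 mm.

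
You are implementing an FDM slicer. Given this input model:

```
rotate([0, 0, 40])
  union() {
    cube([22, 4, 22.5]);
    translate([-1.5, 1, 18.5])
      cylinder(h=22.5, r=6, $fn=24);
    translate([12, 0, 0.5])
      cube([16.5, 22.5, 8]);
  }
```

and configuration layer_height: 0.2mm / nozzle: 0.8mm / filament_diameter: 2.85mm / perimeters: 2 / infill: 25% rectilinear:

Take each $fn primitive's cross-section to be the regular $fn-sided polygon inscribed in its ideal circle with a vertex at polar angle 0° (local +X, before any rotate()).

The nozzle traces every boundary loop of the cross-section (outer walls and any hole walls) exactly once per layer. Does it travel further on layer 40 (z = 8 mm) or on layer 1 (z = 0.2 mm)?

Layer 40 (z = 8): the cube is present — its section is the full 22×4 rectangle (perimeter 52.00 mm); the cylinder at (-1.5, 1) is not intersected at this z (z outside [18.5, 41]); the cube at (12, 0) (footprint 16.5×22.5) is included at this height (perimeter 78.00 mm); Combining (union): the regions partially overlap (shared area 40.00 mm²), so the edge portions inside another operand are dropped and the merged outline is re-measured after clipping — boundary = 102.00 mm; (rotated 40° about Z; rotation is an isometry so areas/perimeters/island counts are preserved). So its perimeter = 102.00 mm. Layer 1 (z = 0.2): the cube is present — its section is the full 22×4 rectangle (perimeter 52.00 mm); the cylinder at (-1.5, 1) does not reach this height (z outside [18.5, 41]); the cube at (12, 0) does not reach this height (z outside [0.5, 8.5]); Combining (union): only the 22×4 cube is present, so the union is just that shape — boundary = 52.00 mm; (rotated 40° about Z; rotation is an isometry so areas/perimeters/island counts are preserved). So its perimeter = 52.00 mm. Layer 40 is larger (102.00 vs 52.00 mm).

layer 40 (z = 8 mm)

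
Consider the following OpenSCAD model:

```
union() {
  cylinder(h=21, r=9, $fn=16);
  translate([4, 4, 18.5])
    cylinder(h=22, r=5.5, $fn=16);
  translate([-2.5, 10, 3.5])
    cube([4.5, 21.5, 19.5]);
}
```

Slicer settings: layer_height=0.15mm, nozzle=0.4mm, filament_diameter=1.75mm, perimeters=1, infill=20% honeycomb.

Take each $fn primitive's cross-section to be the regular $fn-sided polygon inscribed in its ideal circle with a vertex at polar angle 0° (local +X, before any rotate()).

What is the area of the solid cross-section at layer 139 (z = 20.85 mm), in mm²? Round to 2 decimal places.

362.64 mm²

At z = 20.85 mm: the r=9 cylinder gives a regular 16-gon of circumradius 9 (constant along its height) (area = (16/2)·9.000²·sin(360°/16) = 247.98 mm²); the r=5.5 cylinder at (4, 4) contributes a regular 16-gon of circumradius 5.5 (area = (16/2)·5.500²·sin(360°/16) = 92.61 mm²); the cube at (-2.5, 10) is present — its section is the full 4.5×21.5 rectangle (area 96.75 mm²); Taking the union: the regions partially overlap — summed areas 437.34 mm² minus the doubly-counted overlap 74.70 mm² gives 362.64 mm² — area = 362.64 mm². Overall, the cross-section has 2 separate islands. Net area = 362.64 mm².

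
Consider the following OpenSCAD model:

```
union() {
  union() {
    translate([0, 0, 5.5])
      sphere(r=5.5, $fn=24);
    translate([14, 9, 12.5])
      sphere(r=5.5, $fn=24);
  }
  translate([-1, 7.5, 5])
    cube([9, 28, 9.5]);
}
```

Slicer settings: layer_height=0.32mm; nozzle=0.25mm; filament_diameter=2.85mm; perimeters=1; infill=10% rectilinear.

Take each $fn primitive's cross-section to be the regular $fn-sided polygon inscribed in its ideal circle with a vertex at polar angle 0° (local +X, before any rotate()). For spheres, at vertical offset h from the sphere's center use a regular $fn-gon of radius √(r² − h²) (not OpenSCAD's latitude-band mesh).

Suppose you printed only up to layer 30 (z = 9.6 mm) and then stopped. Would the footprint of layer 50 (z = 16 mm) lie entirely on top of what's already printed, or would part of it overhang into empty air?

Compare the two slices. At z = 9.6: the sphere: section is a regular 24-gon, circumradius = √(r²−h²) = √(5.5²−4.1²) = 3.666 (area = (24/2)·3.666²·sin(360°/24) = 41.74 mm²); the sphere at (14, 9): section is a regular 24-gon, circumradius = √(r²−h²) = √(5.5²−2.9²) = 4.673 (area = (24/2)·4.673²·sin(360°/24) = 67.83 mm²); Taking the union: the 2 present regions are separate (no shared area or edge), so areas and boundary lengths simply add and each stays a separate island — area = 109.57 mm²; the 9×28 cube at (-1, 7.5) contributes its full rectangle (area 252.00 mm²); Merging all regions: the 2 present regions are separate (no shared area or edge), so areas and boundary lengths simply add and each stays a separate island — area = 361.57 mm². At z = 16: the sphere does not reach this height (|z−center|=10.500 > r=5.5); the r=5.5 sphere at (14, 9) contributes a regular 24-gon of circumradius √(5.5²−3.5²) = 4.243 (area = (24/2)·4.243²·sin(360°/24) = 55.90 mm²); Taking the union: only the r=5.5 sphere at (14, 9) is present, so the union is just that shape — area = 55.90 mm²; the cube at (-1, 7.5) is absent (z outside [5, 14.5]); Merging all regions: only that combined region is present, so the union is just that shape — area = 55.90 mm². Checking containment: the cross-section at z = 16 is a subset of the cross-section at z = 9.6.

entirely on top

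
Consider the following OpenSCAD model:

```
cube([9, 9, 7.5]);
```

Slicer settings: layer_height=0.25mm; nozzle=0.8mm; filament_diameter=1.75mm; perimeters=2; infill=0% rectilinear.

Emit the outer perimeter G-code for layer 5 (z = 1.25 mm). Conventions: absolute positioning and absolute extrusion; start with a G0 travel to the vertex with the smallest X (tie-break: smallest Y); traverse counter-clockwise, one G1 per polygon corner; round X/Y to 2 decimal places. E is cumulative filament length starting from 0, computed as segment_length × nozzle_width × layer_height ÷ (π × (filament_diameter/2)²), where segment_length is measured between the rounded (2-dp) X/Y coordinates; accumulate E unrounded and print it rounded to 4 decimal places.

G0 X0.00 Y0.00 Z1.25
G1 X9.00 Y0.00 E0.7484
G1 X9.00 Y9.00 E1.4967
G1 X0.00 Y9.00 E2.2451
G1 X0.00 Y0.00 E2.9934

At z = 1.25 mm: the 9×9 cube contributes its full rectangle. The outline is a single polygon with 4 vertices. Extrusion per mm of travel: 0.8 × 0.25 / (π × 0.875²) = 0.083150. Accumulating E over each segment gives final E = 2.9934.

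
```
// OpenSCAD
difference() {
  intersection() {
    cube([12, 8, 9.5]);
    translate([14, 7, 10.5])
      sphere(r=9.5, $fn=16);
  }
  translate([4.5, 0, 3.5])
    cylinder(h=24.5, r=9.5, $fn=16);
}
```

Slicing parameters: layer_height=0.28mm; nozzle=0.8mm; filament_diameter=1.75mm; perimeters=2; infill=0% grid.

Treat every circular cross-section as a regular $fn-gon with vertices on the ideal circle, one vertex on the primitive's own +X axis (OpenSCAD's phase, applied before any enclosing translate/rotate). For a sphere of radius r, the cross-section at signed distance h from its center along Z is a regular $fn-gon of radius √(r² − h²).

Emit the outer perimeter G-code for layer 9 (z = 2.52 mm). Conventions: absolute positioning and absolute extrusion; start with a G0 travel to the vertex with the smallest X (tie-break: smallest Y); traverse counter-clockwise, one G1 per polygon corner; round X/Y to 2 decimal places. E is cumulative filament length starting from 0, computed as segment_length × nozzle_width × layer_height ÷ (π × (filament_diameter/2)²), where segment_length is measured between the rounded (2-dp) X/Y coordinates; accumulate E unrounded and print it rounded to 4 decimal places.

At z = 2.52 mm: the cube (footprint 12×8) is included at this height; the r=9.5 sphere at (14, 7) slices to a regular 16-gon of circumradius 5.155 (√(r²−h²) with h=7.98 from center); After intersecting: the r=9.5 sphere at (14, 7) partially overlaps the 12×8 cube; clipping to the common part keeps 13.48 mm² — 1 connected region; the cylinder at (4.5, 0) is absent (z outside [3.5, 28]); Subtracting the remaining from the first: none of the subtracted shapes is present at this height, so that combined region is unchanged — 1 connected region. The outline is a single polygon with 6 vertices. Extrusion per mm of travel: 0.8 × 0.28 / (π × 0.875²) = 0.093128. Accumulating E over each segment gives final E = 1.4632.

G0 X8.85 Y7.00 Z2.52
G1 X9.24 Y5.03 E0.1870
G1 X10.36 Y3.36 E0.3743
G1 X12.00 Y2.26 E0.5582
G1 X12.00 Y8.00 E1.0927
G1 X9.04 Y8.00 E1.3684
G1 X8.85 Y7.00 E1.4632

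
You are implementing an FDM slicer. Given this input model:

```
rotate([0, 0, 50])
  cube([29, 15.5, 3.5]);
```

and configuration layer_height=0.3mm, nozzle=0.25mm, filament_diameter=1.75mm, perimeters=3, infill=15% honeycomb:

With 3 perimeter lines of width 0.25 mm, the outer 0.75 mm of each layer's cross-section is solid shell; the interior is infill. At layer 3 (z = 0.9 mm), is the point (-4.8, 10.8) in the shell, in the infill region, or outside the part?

At z = 0.9 mm: the 29×15.5 cube contributes its full rectangle; (rotated 50° about Z; rotation is an isometry so areas/perimeters/island counts are preserved). Overall, the cross-section is a single solid region. Undo the 50° rotation: the query point maps to (5.188, 10.619) in the un-rotated model frame. The nearest boundary edge runs (29.00, 15.50)→(0.00, 15.50); distance from the point to it = 4.88 mm. The point is inside the cross-section and 4.88 mm from the nearest boundary — more than the 0.75 mm shell width (3 × 0.25), so it's in the infill interior.

infill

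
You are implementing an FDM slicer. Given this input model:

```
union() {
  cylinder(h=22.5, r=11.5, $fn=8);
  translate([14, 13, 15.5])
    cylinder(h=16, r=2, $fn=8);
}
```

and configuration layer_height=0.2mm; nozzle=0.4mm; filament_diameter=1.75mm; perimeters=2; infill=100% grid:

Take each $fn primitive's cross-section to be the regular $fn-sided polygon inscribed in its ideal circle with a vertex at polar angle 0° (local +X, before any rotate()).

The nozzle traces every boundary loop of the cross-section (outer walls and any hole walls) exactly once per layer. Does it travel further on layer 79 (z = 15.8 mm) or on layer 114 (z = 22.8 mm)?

Layer 79 (z = 15.8): the r=11.5 cylinder contributes a regular 8-gon of circumradius 11.5 (perimeter = 2·8·11.500·sin(180°/8) = 70.41 mm); the r=2 cylinder at (14, 13) gives a regular 8-gon of circumradius 2 (constant along its height) (perimeter = 2·8·2.000·sin(180°/8) = 12.25 mm); Combining (union): the 2 present regions are separate (no shared area or edge), so areas and boundary lengths simply add and each stays a separate island — boundary = 82.66 mm. So its perimeter = 82.66 mm. Layer 114 (z = 22.8): the cylinder is absent (z outside [0, 22.5]); the r=2 cylinder at (14, 13) gives a regular 8-gon of circumradius 2 (constant along its height) (perimeter = 2·8·2.000·sin(180°/8) = 12.25 mm); Combining (union): only the r=2 cylinder at (14, 13) is present, so the union is just that shape — boundary = 12.25 mm. So its perimeter = 12.25 mm. Layer 79 is larger (82.66 vs 12.25 mm).

layer 79 (z = 15.8 mm)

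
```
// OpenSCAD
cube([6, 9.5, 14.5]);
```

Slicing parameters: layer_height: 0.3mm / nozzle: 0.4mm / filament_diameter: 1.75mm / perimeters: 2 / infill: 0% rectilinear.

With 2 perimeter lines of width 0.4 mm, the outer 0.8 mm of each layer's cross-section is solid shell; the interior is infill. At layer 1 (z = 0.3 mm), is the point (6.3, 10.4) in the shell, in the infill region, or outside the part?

At z = 0.3 mm: the cube (footprint 6×9.5) is included at this height. Overall, the cross-section is a single solid region. The nearest boundary edge runs (6.00, 0.00)→(6.00, 9.50); distance from the point to it = 0.95 mm. The point is not inside any of the regions above, so it lies outside the cross-section (0.95 mm from the nearest boundary).

outside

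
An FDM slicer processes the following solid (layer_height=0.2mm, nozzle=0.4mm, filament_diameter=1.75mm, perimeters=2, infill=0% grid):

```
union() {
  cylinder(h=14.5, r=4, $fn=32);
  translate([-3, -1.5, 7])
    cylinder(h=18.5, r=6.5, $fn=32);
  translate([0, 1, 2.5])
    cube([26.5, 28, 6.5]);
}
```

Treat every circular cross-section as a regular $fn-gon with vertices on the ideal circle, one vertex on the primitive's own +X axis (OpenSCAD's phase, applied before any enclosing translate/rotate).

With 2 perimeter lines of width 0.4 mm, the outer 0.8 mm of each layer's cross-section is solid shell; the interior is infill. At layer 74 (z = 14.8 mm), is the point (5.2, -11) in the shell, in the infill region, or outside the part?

At z = 14.8 mm: the cylinder is not intersected at this z (z outside [0, 14.5]); the cylinder at (-3, -1.5): section is a regular 32-gon, circumradius r=6.5; the cube at (0, 1) is absent (z outside [2.5, 9]); Taking the union: only the r=6.5 cylinder at (-3, -1.5) is present, so the union is just that shape — 1 connected region. Overall, the cross-section is a single solid region. The nearest boundary edge runs (0.61, -6.90)→(1.60, -6.10); distance from the point to it = 6.08 mm. The point is not inside any of the regions above, so it lies outside the cross-section (6.08 mm from the nearest boundary).

outside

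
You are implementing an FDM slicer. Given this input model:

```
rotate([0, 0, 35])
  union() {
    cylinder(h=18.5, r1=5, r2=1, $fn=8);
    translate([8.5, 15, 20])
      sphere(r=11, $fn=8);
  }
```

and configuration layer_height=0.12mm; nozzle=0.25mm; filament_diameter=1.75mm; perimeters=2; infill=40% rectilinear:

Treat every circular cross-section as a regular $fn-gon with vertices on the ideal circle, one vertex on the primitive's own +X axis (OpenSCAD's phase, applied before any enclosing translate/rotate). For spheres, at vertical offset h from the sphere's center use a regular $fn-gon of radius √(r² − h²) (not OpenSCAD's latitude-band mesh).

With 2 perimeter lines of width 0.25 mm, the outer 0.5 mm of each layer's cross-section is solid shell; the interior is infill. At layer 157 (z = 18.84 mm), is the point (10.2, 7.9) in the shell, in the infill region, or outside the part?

At z = 18.84 mm: the cone is not intersected at this z (z outside [0, 18.5]); the sphere at (8.5, 15): section is a regular 8-gon, circumradius = √(r²−h²) = √(11²−1.16²) = 10.939; Combining (union): only the r=11 sphere at (8.5, 15) is present, so the union is just that shape — 1 connected region; (rotated 35° about Z; rotation is an isometry so areas/perimeters/island counts are preserved). Overall, the cross-section is a single solid region. Undo the 35° rotation: the query point maps to (12.887, 0.621) in the un-rotated model frame. The nearest boundary edge runs (8.50, 4.06)→(16.23, 7.27); distance from the point to it = 4.86 mm. The point is not inside any of the regions above, so it lies outside the cross-section (4.86 mm from the nearest boundary).

outside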